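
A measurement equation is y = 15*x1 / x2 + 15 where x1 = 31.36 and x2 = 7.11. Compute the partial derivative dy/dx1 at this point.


y = 15*x1 / x2 + 15
dy/dx1 = 15/x2
Evaluate at x2 = 7.11: c1 = 15 / 7.11
c1 = 2.1097

2.1097


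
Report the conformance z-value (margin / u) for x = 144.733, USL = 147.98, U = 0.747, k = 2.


u = U / k = 0.747 / 2 = 0.3735
margin = |USL - x| = |147.98 - 144.733| = 3.247
z = margin / u = 3.247 / 0.3735
z = 8.6934

8.6934


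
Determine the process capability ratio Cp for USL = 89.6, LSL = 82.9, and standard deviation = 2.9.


Cp = (USL - LSL) / (6 * sigma)
= (89.6 - 82.9) / (6 * 2.9)
= 6.7000 / 17.4000
= 0.3851

0.3851


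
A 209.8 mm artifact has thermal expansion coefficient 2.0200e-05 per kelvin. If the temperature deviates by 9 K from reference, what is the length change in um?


dL = L * alpha * dT
= 209.8 * 2.0200e-05 * 9
= 0.0381416 mm
dL_um = 0.0381416 * 1000 = 38.1416 um

38.1416


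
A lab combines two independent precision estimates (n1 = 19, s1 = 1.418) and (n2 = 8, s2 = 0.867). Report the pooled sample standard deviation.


s_p = sqrt(((n1-1)*s1^2 + (n2-1)*s2^2) / (n1+n2-2))
numerator = (19-1)*1.418^2 + (8-1)*0.867^2 = 36.193032 + 5.261823 = 41.454855
denominator = 19 + 8 - 2 = 25
s_p^2 = 41.454855 / 25 = 1.6581942
s_p = sqrt(1.6581942) = 1.2877

1.2877


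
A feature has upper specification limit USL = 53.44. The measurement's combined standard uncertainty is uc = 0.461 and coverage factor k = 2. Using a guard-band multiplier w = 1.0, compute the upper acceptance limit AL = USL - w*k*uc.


U = k * uc = 2 * 0.461 = 0.922
guard band g = w * U = 1.0 * 0.922 = 0.922
AL = USL - g = 53.44 - 0.922
AL = 52.5180

52.5180


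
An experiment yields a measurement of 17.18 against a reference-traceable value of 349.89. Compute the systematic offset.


Systematic error = measured - true
= 17.18 - 349.89
= -332.7100

-332.7100


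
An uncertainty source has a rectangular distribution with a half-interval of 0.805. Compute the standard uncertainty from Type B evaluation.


u_B = half_width / sqrt(3)
u_B = 0.805 / 1.7320508
u_B = 0.4648

0.4648


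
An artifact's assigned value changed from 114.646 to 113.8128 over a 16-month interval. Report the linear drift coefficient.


rate = (v2 - v1) / months
= (113.8128 - 114.646) / 16
= -0.8332 / 16
= -0.0521

-0.0521


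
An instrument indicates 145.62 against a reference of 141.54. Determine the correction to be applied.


Correction = standard - reading
= 141.54 - 145.62
= -4.0800

-4.0800


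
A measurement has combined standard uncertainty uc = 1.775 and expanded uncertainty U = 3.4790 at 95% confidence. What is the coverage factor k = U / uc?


k = U / uc
k = 3.4790 / 1.775
k = 1.96

1.96


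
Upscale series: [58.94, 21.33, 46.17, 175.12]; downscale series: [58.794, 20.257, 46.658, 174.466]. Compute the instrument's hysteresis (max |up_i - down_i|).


|58.94 - 58.794| = 0.1460
|21.33 - 20.257| = 1.0730
|46.17 - 46.658| = 0.4880
|175.12 - 174.466| = 0.6540
hysteresis = max(diffs) = 1.0730

1.0730


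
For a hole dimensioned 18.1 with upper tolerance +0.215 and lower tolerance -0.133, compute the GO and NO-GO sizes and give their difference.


GO = nominal - lower_tol (smallest hole = maximum material condition)
GO = 18.1 - 0.133 = 17.967
NO-GO = nominal + upper_tol (largest hole = least material condition)
NO-GO = 18.1 + 0.215 = 18.315
spread = NO-GO - GO = 18.315 - 17.967 = 0.3480

0.3480


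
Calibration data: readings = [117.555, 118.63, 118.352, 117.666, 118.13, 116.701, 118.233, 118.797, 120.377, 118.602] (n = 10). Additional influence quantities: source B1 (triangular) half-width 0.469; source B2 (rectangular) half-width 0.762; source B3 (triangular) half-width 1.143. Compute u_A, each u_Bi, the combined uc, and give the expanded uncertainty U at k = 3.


mean = (117.555 + 118.63 + 118.352 + 117.666 + 118.13 + 116.701 + 118.233 + 118.797 + 120.377 + 118.602) / 10 = 118.3043
s = sqrt(sum((x - mean)^2)/(n-1)) = 0.96094468
u_A = s / sqrt(n) = 0.96094468 / sqrt(10) = 0.30387739
u_B1 = 0.469 / sqrt(6) = 0.19146845
u_B2 = 0.762 / sqrt(3) = 0.43994091
u_B3 = 1.143 / sqrt(6) = 0.4666278
uc = sqrt(0.30387739^2 + 0.19146845^2 + 0.43994091^2 + 0.4666278^2) = 0.73504499
U = k * uc = 3 * 0.73504499
U = 2.2051

2.2051


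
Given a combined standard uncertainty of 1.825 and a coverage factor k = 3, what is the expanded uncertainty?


U = k * uc
U = 3 * 1.825
U = 5.4750

5.4750


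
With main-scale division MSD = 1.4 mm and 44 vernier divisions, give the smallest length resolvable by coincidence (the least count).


LC = MSD / n_div
= 1.4 / 44
= 0.0318

0.0318


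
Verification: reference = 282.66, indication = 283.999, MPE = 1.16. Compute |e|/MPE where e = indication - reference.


e = indication - reference = 283.999 - 282.66 = 1.3390
|e| = 1.3390
ratio = |e| / MPE = 1.3390 / 1.16
ratio = 1.1543

1.1543


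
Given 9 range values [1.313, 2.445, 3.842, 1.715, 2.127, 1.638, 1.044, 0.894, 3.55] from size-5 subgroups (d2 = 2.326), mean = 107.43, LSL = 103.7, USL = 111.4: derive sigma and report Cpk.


R_bar = (1.313 + 2.445 + 3.842 + 1.715 + 2.127 + 1.638 + 1.044 + 0.894 + 3.55) / 9 = 2.0631111
sigma = R_bar / d2 = 2.0631111 / 2.326 = 0.88697812
Cp = (USL - LSL)/(6*sigma) = (111.4 - 103.7)/(6*0.88697812) = 1.4469
Cpu = (111.4 - 107.43)/(3*0.88697812) = 1.4920
Cpl = (107.43 - 103.7)/(3*0.88697812) = 1.4018
Cpk = min(Cpu, Cpl) = 1.4018

1.4018


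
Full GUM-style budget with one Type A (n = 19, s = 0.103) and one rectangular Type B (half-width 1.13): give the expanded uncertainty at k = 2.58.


u_A = s / sqrt(n) = 0.103 / sqrt(19) = 0.023629821
u_B = half_width / sqrt(3) = 1.13 / sqrt(3) = 0.6524058
uc = sqrt(u_A^2 + u_B^2) = sqrt(0.023629821^2 + 0.6524058^2) = 0.65283359
U = k * uc = 2.58 * 0.65283359
U = 1.6843

1.6843


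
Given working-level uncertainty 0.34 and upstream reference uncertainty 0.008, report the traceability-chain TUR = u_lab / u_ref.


TUR = u_lab / u_ref
= 0.34 / 0.008
= 42.5000

42.5000


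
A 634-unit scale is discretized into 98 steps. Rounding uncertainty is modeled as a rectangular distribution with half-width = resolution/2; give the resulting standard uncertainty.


resolution = range / divisions
resolution = 634 / 98 = 6.4693878
u_res = resolution / (2*sqrt(3))
u_res = 6.4693878 / 3.4641016
u_res = 1.8676

1.8676


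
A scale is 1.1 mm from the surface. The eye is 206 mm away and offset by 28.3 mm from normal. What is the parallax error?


error = h * offset / d
= 1.1 * 28.3 / 206
= 0.1511

0.1511


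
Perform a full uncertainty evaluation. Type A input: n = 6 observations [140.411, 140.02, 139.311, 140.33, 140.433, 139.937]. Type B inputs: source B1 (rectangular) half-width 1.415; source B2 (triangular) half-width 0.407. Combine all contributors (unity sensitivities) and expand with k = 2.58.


mean = (140.411 + 140.02 + 139.311 + 140.33 + 140.433 + 139.937) / 6 = 140.0736667
s = sqrt(sum((x - mean)^2)/(n-1)) = 0.42704551
u_A = s / sqrt(n) = 0.42704551 / sqrt(6) = 0.1743406
u_B1 = 1.415 / sqrt(3) = 0.81695063
u_B2 = 0.407 / sqrt(6) = 0.16615705
uc = sqrt(0.1743406^2 + 0.81695063^2 + 0.16615705^2) = 0.85171071
U = k * uc = 2.58 * 0.85171071
U = 2.1974

2.1974


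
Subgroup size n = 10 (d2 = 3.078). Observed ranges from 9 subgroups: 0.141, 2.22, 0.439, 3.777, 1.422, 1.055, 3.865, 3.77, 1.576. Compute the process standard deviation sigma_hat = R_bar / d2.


R_bar = (0.141 + 2.22 + 0.439 + 3.777 + 1.422 + 1.055 + 3.865 + 3.77 + 1.576) / 9
R_bar = 18.265 / 9 = 2.0294444
sigma_hat = R_bar / d2 = 2.0294444 / 3.078 = 0.6593

0.6593


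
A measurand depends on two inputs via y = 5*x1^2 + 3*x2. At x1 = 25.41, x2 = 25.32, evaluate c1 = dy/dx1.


y = 5*x1^2 + 3*x2
dy/dx1 = 2*5*x1
Evaluate at x1 = 25.41: c1 = 10 * 25.41
c1 = 254.1000

254.1000


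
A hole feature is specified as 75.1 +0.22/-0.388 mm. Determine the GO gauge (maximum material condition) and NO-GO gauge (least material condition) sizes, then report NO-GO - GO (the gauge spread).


GO = nominal - lower_tol (smallest hole = maximum material condition)
GO = 75.1 - 0.388 = 74.712
NO-GO = nominal + upper_tol (largest hole = least material condition)
NO-GO = 75.1 + 0.22 = 75.32
spread = NO-GO - GO = 75.32 - 74.712 = 0.6080

0.6080


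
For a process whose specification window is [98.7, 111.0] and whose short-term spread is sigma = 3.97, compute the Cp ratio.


Cp = (USL - LSL) / (6 * sigma)
= (111.0 - 98.7) / (6 * 3.97)
= 12.3000 / 23.8200
= 0.5164

0.5164


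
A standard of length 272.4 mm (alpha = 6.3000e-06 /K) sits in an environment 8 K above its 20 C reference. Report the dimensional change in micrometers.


dL = L * alpha * dT
= 272.4 * 6.3000e-06 * 8
= 0.0137290 mm
dL_um = 0.0137290 * 1000 = 13.7290 um

13.7290


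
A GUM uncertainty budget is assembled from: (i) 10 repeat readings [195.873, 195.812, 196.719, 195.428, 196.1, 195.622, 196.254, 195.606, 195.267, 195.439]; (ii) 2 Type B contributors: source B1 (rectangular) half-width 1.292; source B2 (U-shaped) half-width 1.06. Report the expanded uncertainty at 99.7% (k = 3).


mean = (195.873 + 195.812 + 196.719 + 195.428 + 196.1 + 195.622 + 196.254 + 195.606 + 195.267 + 195.439) / 10 = 195.812
s = sqrt(sum((x - mean)^2)/(n-1)) = 0.44307311
u_A = s / sqrt(n) = 0.44307311 / sqrt(10) = 0.14011202
u_B1 = 1.292 / sqrt(3) = 0.74593655
u_B2 = 1.06 / sqrt(2) = 0.74953319
uc = sqrt(0.14011202^2 + 0.74593655^2 + 0.74953319^2) = 1.0667018
U = k * uc = 3 * 1.0667018
U = 3.2001

3.2001


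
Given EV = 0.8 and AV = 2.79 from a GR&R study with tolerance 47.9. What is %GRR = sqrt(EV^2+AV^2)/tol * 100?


GRR = sqrt(EV^2 + AV^2) = sqrt(0.8^2 + 2.79^2) = 2.90243
%GRR = GRR / tol * 100 = 2.90243 / 47.9 * 100
%GRR = 6.0594

6.0594


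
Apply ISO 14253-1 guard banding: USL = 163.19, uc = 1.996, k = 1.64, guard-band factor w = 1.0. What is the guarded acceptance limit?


U = k * uc = 1.64 * 1.996 = 3.27344
guard band g = w * U = 1.0 * 3.27344 = 3.27344
AL = USL - g = 163.19 - 3.27344
AL = 159.9166

159.9166


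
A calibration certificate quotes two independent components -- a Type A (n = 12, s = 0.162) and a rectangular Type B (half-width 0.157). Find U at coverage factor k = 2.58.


u_A = s / sqrt(n) = 0.162 / sqrt(12) = 0.046765372
u_B = half_width / sqrt(3) = 0.157 / sqrt(3) = 0.090643992
uc = sqrt(u_A^2 + u_B^2) = sqrt(0.046765372^2 + 0.090643992^2) = 0.10199673
U = k * uc = 2.58 * 0.10199673
U = 0.2632

0.2632


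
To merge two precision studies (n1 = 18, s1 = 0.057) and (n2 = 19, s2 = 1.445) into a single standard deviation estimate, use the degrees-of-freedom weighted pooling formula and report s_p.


s_p = sqrt(((n1-1)*s1^2 + (n2-1)*s2^2) / (n1+n2-2))
numerator = (18-1)*0.057^2 + (19-1)*1.445^2 = 0.055233 + 37.58445 = 37.639683
denominator = 18 + 19 - 2 = 35
s_p^2 = 37.639683 / 35 = 1.0754195
s_p = sqrt(1.0754195) = 1.0370

1.0370


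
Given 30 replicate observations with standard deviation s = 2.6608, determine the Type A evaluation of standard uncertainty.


u_A = s / sqrt(n)
u_A = 2.6608 / sqrt(30)
u_A = 2.6608 / 5.4772256
u_A = 0.4858

0.4858


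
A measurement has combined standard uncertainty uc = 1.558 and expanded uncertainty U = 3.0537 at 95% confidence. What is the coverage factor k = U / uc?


k = U / uc
k = 3.0537 / 1.558
k = 1.96

1.96


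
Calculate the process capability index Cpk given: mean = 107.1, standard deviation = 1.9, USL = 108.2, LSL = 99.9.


Cpu = (USL - mean) / (3*sigma) = (108.2 - 107.1) / (3*1.9) = 0.1930
Cpl = (mean - LSL) / (3*sigma) = (107.1 - 99.9) / (3*1.9) = 1.2632
Cpk = min(Cpu, Cpl) = 0.1930

0.1930


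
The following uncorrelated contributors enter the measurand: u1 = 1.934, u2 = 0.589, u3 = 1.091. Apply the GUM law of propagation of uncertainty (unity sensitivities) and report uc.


uc = sqrt(1.934^2 + 0.589^2 + 1.091^2)
uc = sqrt(5.277558)
uc = 2.2973

2.2973


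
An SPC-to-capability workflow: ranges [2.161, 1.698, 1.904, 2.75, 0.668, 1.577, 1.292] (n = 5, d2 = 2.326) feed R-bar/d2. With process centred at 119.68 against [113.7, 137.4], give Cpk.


R_bar = (2.161 + 1.698 + 1.904 + 2.75 + 0.668 + 1.577 + 1.292) / 7 = 1.7214286
sigma = R_bar / d2 = 1.7214286 / 2.326 = 0.74008108
Cp = (USL - LSL)/(6*sigma) = (137.4 - 113.7)/(6*0.74008108) = 5.3373
Cpu = (137.4 - 119.68)/(3*0.74008108) = 7.9811
Cpl = (119.68 - 113.7)/(3*0.74008108) = 2.6934
Cpk = min(Cpu, Cpl) = 2.6934

2.6934


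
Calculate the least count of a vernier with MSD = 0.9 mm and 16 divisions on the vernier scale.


LC = MSD / n_div
= 0.9 / 16
= 0.0563

0.0563


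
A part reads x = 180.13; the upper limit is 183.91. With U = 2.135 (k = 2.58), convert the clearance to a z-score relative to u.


u = U / k = 2.135 / 2.58 = 0.82751938
margin = |USL - x| = |183.91 - 180.13| = 3.78
z = margin / u = 3.78 / 0.82751938
z = 4.5679

4.5679


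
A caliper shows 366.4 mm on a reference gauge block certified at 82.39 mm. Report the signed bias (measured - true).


Systematic error = measured - true
= 366.4 - 82.39
= 284.0100

284.0100


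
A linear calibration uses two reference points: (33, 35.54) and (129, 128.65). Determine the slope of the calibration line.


slope = (y2 - y1) / (x2 - x1)
= (128.65 - 35.54) / (129 - 33)
= 93.1100 / 96
= 0.9699

0.9699


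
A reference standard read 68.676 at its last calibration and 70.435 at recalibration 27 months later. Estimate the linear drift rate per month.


rate = (v2 - v1) / months
= (70.435 - 68.676) / 27
= 1.7590 / 27
= 0.0651

0.0651


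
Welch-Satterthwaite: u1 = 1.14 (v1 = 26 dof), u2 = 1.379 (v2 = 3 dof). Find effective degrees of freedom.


uc = sqrt(u1^2 + u2^2) = sqrt(1.14^2 + 1.379^2) = 1.7892012
v_eff = uc^4 / (u1^4/v1 + u2^4/v2)
= 1.7892012^4 / (1.14^4/26 + 1.379^4/3)
= 10.247944 / 1.2703728
v_eff = 8.0669

8.0669


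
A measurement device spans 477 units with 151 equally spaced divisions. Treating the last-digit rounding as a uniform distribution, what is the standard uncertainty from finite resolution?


resolution = range / divisions
resolution = 477 / 151 = 3.1589404
u_res = resolution / (2*sqrt(3))
u_res = 3.1589404 / 3.4641016
u_res = 0.9119

0.9119


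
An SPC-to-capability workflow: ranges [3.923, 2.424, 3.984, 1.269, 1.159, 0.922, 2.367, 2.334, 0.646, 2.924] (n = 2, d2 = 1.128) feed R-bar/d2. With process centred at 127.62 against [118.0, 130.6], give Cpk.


R_bar = (3.923 + 2.424 + 3.984 + 1.269 + 1.159 + 0.922 + 2.367 + 2.334 + 0.646 + 2.924) / 10 = 2.1952
sigma = R_bar / d2 = 2.1952 / 1.128 = 1.9460993
Cp = (USL - LSL)/(6*sigma) = (130.6 - 118.0)/(6*1.9460993) = 1.0791
Cpu = (130.6 - 127.62)/(3*1.9460993) = 0.5104
Cpl = (127.62 - 118.0)/(3*1.9460993) = 1.6477
Cpk = min(Cpu, Cpl) = 0.5104

0.5104


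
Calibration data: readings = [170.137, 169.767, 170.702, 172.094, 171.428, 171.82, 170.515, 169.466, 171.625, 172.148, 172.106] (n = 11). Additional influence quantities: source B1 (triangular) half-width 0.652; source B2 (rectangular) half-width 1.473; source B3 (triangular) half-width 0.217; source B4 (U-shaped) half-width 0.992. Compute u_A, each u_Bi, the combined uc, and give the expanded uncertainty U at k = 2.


mean = (170.137 + 169.767 + 170.702 + 172.094 + 171.428 + 171.82 + 170.515 + 169.466 + 171.625 + 172.148 + 172.106) / 11 = 171.0734545
s = sqrt(sum((x - mean)^2)/(n-1)) = 0.9933316
u_A = s / sqrt(n) = 0.9933316 / sqrt(11) = 0.29950075
u_B1 = 0.652 / sqrt(6) = 0.26617789
u_B2 = 1.473 / sqrt(3) = 0.85043695
u_B3 = 0.217 / sqrt(6) = 0.088589879
u_B4 = 0.992 / sqrt(2) = 0.70144993
uc = sqrt(0.29950075^2 + 0.26617789^2 + 0.85043695^2 + 0.088589879^2 + 0.70144993^2) = 1.176297
U = k * uc = 2 * 1.176297
U = 2.3526

2.3526


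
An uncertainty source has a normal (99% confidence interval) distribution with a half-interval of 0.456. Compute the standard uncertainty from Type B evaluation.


u_B = half_width / 2.576
u_B = 0.456 / 2.576
u_B = 0.1770

0.1770


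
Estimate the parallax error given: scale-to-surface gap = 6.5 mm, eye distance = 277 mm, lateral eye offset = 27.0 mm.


error = h * offset / d
= 6.5 * 27.0 / 277
= 0.6336

0.6336


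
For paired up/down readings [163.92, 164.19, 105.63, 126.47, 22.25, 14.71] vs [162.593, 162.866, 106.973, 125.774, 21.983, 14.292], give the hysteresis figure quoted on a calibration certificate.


|163.92 - 162.593| = 1.3270
|164.19 - 162.866| = 1.3240
|105.63 - 106.973| = 1.3430
|126.47 - 125.774| = 0.6960
|22.25 - 21.983| = 0.2670
|14.71 - 14.292| = 0.4180
hysteresis = max(diffs) = 1.3430

1.3430


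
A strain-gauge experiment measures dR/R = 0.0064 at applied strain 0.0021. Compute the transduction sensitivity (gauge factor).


GF = (dR/R) / epsilon
= 0.0064 / 0.0021
= 3.0476

3.0476


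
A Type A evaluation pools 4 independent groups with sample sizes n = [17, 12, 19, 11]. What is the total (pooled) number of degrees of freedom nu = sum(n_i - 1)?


nu = sum_i (n_i - 1)
nu = ((17 - 1) + (12 - 1) + (19 - 1) + (11 - 1))
nu = 16 + 11 + 18 + 10
nu = 55

55


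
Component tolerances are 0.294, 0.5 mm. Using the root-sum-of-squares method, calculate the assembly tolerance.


RSS = sqrt(0.294^2 + 0.5^2)
= sqrt(0.336436)
= 0.5800

0.5800


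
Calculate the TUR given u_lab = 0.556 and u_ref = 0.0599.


TUR = u_lab / u_ref
= 0.556 / 0.0599
= 9.2821

9.2821


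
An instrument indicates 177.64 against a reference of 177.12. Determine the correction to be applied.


Correction = standard - reading
= 177.12 - 177.64
= -0.5200

-0.5200


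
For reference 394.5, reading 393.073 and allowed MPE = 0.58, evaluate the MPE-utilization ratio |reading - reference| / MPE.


e = indication - reference = 393.073 - 394.5 = -1.4270
|e| = 1.4270
ratio = |e| / MPE = 1.4270 / 0.58
ratio = 2.4603

2.4603


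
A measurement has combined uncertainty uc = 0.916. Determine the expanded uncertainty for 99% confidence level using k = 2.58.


U = k * uc
U = 2.58 * 0.916
U = 2.3633

2.3633


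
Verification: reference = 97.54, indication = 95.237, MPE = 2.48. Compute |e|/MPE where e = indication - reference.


e = indication - reference = 95.237 - 97.54 = -2.3030
|e| = 2.3030
ratio = |e| / MPE = 2.3030 / 2.48
ratio = 0.9286

0.9286


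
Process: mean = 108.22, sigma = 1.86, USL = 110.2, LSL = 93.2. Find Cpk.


Cpu = (USL - mean) / (3*sigma) = (110.2 - 108.22) / (3*1.86) = 0.3548
Cpl = (mean - LSL) / (3*sigma) = (108.22 - 93.2) / (3*1.86) = 2.6918
Cpk = min(Cpu, Cpl) = 0.3548

0.3548


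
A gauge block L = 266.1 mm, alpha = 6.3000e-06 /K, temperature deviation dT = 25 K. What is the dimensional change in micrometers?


dL = L * alpha * dT
= 266.1 * 6.3000e-06 * 25
= 0.0419108 mm
dL_um = 0.0419108 * 1000 = 41.9108 um

41.9108


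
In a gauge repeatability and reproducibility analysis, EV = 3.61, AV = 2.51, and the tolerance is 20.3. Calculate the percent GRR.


GRR = sqrt(EV^2 + AV^2) = sqrt(3.61^2 + 2.51^2) = 4.3968398
%GRR = GRR / tol * 100 = 4.3968398 / 20.3 * 100
%GRR = 21.6593

21.6593


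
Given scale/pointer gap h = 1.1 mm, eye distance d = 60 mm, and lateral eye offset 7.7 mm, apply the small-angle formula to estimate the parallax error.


error = h * offset / d
= 1.1 * 7.7 / 60
= 0.1412

0.1412


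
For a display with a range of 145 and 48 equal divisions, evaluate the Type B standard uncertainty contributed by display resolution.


resolution = range / divisions
resolution = 145 / 48 = 3.0208333
u_res = resolution / (2*sqrt(3))
u_res = 3.0208333 / 3.4641016
u_res = 0.8720

0.8720


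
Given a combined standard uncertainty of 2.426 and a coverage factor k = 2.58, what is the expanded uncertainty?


U = k * uc
U = 2.58 * 2.426
U = 6.2591

6.2591


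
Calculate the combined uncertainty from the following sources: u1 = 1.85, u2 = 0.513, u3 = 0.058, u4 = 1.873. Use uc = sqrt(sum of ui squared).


uc = sqrt(1.85^2 + 0.513^2 + 0.058^2 + 1.873^2)
uc = sqrt(7.197162)
uc = 2.6828

2.6828


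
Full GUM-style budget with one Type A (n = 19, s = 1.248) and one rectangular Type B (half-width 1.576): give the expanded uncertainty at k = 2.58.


u_A = s / sqrt(n) = 1.248 / sqrt(19) = 0.28631084
u_B = half_width / sqrt(3) = 1.576 / sqrt(3) = 0.90990402
uc = sqrt(u_A^2 + u_B^2) = sqrt(0.28631084^2 + 0.90990402^2) = 0.95388638
U = k * uc = 2.58 * 0.95388638
U = 2.4610

2.4610


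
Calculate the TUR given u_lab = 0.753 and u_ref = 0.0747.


TUR = u_lab / u_ref
= 0.753 / 0.0747
= 10.0803

10.0803


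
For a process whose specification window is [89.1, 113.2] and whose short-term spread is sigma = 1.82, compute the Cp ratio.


Cp = (USL - LSL) / (6 * sigma)
= (113.2 - 89.1) / (6 * 1.82)
= 24.1000 / 10.9200
= 2.2070

2.2070


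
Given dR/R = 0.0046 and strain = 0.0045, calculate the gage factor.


GF = (dR/R) / epsilon
= 0.0046 / 0.0045
= 1.0222

1.0222


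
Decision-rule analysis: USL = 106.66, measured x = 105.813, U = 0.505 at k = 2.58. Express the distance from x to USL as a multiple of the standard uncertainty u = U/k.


u = U / k = 0.505 / 2.58 = 0.19573643
margin = |USL - x| = |106.66 - 105.813| = 0.847
z = margin / u = 0.847 / 0.19573643
z = 4.3272

4.3272


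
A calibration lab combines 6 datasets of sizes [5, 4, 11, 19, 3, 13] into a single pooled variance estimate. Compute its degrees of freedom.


nu = sum_i (n_i - 1)
nu = ((5 - 1) + (4 - 1) + (11 - 1) + (19 - 1) + (3 - 1) + (13 - 1))
nu = 4 + 3 + 10 + 18 + 2 + 12
nu = 49

49


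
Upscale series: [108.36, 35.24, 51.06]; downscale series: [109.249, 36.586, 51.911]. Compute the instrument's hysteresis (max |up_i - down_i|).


|108.36 - 109.249| = 0.8890
|35.24 - 36.586| = 1.3460
|51.06 - 51.911| = 0.8510
hysteresis = max(diffs) = 1.3460

1.3460


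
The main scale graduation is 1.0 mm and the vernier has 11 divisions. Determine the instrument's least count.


LC = MSD / n_div
= 1.0 / 11
= 0.0909

0.0909


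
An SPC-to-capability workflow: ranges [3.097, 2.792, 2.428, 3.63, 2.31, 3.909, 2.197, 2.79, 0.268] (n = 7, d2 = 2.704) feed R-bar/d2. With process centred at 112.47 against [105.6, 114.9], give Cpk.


R_bar = (3.097 + 2.792 + 2.428 + 3.63 + 2.31 + 3.909 + 2.197 + 2.79 + 0.268) / 9 = 2.6023333
sigma = R_bar / d2 = 2.6023333 / 2.704 = 0.96240137
Cp = (USL - LSL)/(6*sigma) = (114.9 - 105.6)/(6*0.96240137) = 1.6106
Cpu = (114.9 - 112.47)/(3*0.96240137) = 0.8416
Cpl = (112.47 - 105.6)/(3*0.96240137) = 2.3795
Cpk = min(Cpu, Cpl) = 0.8416

0.8416


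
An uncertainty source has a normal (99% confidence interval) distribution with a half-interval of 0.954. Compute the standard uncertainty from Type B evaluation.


u_B = half_width / 2.576
u_B = 0.954 / 2.576
u_B = 0.3703

0.3703


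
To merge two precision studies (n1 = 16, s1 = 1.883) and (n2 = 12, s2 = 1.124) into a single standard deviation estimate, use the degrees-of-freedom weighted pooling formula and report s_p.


s_p = sqrt(((n1-1)*s1^2 + (n2-1)*s2^2) / (n1+n2-2))
numerator = (16-1)*1.883^2 + (12-1)*1.124^2 = 53.185335 + 13.897136 = 67.082471
denominator = 16 + 12 - 2 = 26
s_p^2 = 67.082471 / 26 = 2.580095
s_p = sqrt(2.580095) = 1.6063

1.6063


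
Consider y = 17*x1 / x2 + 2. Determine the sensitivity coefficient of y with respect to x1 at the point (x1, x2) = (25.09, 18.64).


y = 17*x1 / x2 + 2
dy/dx1 = 17/x2
Evaluate at x2 = 18.64: c1 = 17 / 18.64
c1 = 0.9120

0.9120


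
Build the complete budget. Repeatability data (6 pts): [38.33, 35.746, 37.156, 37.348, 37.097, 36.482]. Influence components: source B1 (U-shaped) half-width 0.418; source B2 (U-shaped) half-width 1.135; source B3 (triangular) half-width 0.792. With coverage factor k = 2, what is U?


mean = (38.33 + 35.746 + 37.156 + 37.348 + 37.097 + 36.482) / 6 = 37.0265
s = sqrt(sum((x - mean)^2)/(n-1)) = 0.86722264
u_A = s / sqrt(n) = 0.86722264 / sqrt(6) = 0.35404216
u_B1 = 0.418 / sqrt(2) = 0.29557063
u_B2 = 1.135 / sqrt(2) = 0.8025662
u_B3 = 0.792 / sqrt(6) = 0.32333265
uc = sqrt(0.35404216^2 + 0.29557063^2 + 0.8025662^2 + 0.32333265^2) = 0.9804919
U = k * uc = 2 * 0.9804919
U = 1.9610

1.9610


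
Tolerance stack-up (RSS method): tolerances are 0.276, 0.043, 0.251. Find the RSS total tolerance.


RSS = sqrt(0.276^2 + 0.043^2 + 0.251^2)
= sqrt(0.141026)
= 0.3755

0.3755


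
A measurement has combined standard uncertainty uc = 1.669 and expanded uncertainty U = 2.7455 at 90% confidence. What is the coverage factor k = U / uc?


k = U / uc
k = 2.7455 / 1.669
k = 1.645

1.645


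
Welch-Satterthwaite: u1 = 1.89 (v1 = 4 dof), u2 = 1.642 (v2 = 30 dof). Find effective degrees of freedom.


uc = sqrt(u1^2 + u2^2) = sqrt(1.89^2 + 1.642^2) = 2.5036501
v_eff = uc^4 / (u1^4/v1 + u2^4/v2)
= 2.5036501^4 / (1.89^4/4 + 1.642^4/30)
= 39.291131 / 3.4322846
v_eff = 11.4475

11.4475


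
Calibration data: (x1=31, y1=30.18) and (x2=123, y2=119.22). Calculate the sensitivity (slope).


slope = (y2 - y1) / (x2 - x1)
= (119.22 - 30.18) / (123 - 31)
= 89.0400 / 92
= 0.9678

0.9678


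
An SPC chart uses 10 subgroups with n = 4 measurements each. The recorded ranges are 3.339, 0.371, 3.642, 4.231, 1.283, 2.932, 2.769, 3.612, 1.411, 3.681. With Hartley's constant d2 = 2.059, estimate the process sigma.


R_bar = (3.339 + 0.371 + 3.642 + 4.231 + 1.283 + 2.932 + 2.769 + 3.612 + 1.411 + 3.681) / 10
R_bar = 27.271 / 10 = 2.7271
sigma_hat = R_bar / d2 = 2.7271 / 2.059 = 1.3245

1.3245


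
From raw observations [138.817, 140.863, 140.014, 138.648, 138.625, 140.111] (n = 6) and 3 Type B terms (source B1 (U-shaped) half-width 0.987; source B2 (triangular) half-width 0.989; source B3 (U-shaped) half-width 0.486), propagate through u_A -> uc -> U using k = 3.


mean = (138.817 + 140.863 + 140.014 + 138.648 + 138.625 + 140.111) / 6 = 139.513
s = sqrt(sum((x - mean)^2)/(n-1)) = 0.94364082
u_A = s / sqrt(n) = 0.94364082 / sqrt(6) = 0.38523975
u_B1 = 0.987 / sqrt(2) = 0.69791439
u_B2 = 0.989 / sqrt(6) = 0.40375756
u_B3 = 0.486 / sqrt(2) = 0.3436539
uc = sqrt(0.38523975^2 + 0.69791439^2 + 0.40375756^2 + 0.3436539^2) = 0.95739873
U = k * uc = 3 * 0.95739873
U = 2.8722

2.8722


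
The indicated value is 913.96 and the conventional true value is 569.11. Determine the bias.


Systematic error = measured - true
= 913.96 - 569.11
= 344.8500

344.8500


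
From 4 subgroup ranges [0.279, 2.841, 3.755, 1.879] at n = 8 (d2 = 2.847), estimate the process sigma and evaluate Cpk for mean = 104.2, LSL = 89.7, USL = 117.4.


R_bar = (0.279 + 2.841 + 3.755 + 1.879) / 4 = 2.1885
sigma = R_bar / d2 = 2.1885 / 2.847 = 0.7687039
Cp = (USL - LSL)/(6*sigma) = (117.4 - 89.7)/(6*0.7687039) = 6.0058
Cpu = (117.4 - 104.2)/(3*0.7687039) = 5.7239
Cpl = (104.2 - 89.7)/(3*0.7687039) = 6.2876
Cpk = min(Cpu, Cpl) = 5.7239

5.7239


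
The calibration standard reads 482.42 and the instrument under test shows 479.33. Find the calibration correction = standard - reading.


Correction = standard - reading
= 482.42 - 479.33
= 3.0900

3.0900


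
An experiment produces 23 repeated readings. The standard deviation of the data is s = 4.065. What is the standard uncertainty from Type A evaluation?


u_A = s / sqrt(n)
u_A = 4.065 / sqrt(23)
u_A = 4.065 / 4.7958315
u_A = 0.8476

0.8476


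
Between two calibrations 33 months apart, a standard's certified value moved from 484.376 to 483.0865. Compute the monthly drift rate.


rate = (v2 - v1) / months
= (483.0865 - 484.376) / 33
= -1.2895 / 33
= -0.0391

-0.0391


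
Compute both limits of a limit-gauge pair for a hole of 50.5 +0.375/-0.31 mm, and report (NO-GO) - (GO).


GO = nominal - lower_tol (smallest hole = maximum material condition)
GO = 50.5 - 0.31 = 50.19
NO-GO = nominal + upper_tol (largest hole = least material condition)
NO-GO = 50.5 + 0.375 = 50.875
spread = NO-GO - GO = 50.875 - 50.19 = 0.6850

0.6850


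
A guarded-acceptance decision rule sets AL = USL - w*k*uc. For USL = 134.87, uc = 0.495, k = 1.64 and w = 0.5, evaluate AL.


U = k * uc = 1.64 * 0.495 = 0.8118
guard band g = w * U = 0.5 * 0.8118 = 0.4059
AL = USL - g = 134.87 - 0.4059
AL = 134.4641

134.4641


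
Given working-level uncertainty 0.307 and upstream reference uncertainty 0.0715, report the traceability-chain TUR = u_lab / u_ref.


TUR = u_lab / u_ref
= 0.307 / 0.0715
= 4.2937

4.2937


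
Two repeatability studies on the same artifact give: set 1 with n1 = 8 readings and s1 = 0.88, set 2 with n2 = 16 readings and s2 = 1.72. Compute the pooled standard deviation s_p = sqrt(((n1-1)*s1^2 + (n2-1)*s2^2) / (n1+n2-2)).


s_p = sqrt(((n1-1)*s1^2 + (n2-1)*s2^2) / (n1+n2-2))
numerator = (8-1)*0.88^2 + (16-1)*1.72^2 = 5.4208 + 44.376 = 49.7968
denominator = 8 + 16 - 2 = 22
s_p^2 = 49.7968 / 22 = 2.2634909
s_p = sqrt(2.2634909) = 1.5045

1.5045


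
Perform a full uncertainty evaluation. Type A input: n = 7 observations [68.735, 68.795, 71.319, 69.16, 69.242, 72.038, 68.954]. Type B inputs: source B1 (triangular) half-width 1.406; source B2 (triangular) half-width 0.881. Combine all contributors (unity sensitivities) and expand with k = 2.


mean = (68.735 + 68.795 + 71.319 + 69.16 + 69.242 + 72.038 + 68.954) / 7 = 69.749
s = sqrt(sum((x - mean)^2)/(n-1)) = 1.3465219
u_A = s / sqrt(n) = 1.3465219 / sqrt(7) = 0.50893744
u_B1 = 1.406 / sqrt(6) = 0.5739971
u_B2 = 0.881 / sqrt(6) = 0.35966674
uc = sqrt(0.50893744^2 + 0.5739971^2 + 0.35966674^2) = 0.84726038
U = k * uc = 2 * 0.84726038
U = 1.6945

1.6945


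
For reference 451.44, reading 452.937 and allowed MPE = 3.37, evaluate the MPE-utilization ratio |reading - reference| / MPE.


e = indication - reference = 452.937 - 451.44 = 1.4970
|e| = 1.4970
ratio = |e| / MPE = 1.4970 / 3.37
ratio = 0.4442

0.4442


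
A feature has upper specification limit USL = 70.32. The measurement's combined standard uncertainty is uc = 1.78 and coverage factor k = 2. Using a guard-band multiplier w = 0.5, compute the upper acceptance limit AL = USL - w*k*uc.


U = k * uc = 2 * 1.78 = 3.56
guard band g = w * U = 0.5 * 3.56 = 1.78
AL = USL - g = 70.32 - 1.78
AL = 68.5400

68.5400


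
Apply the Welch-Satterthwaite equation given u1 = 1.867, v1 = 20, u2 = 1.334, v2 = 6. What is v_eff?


uc = sqrt(u1^2 + u2^2) = sqrt(1.867^2 + 1.334^2) = 2.2946122
v_eff = uc^4 / (u1^4/v1 + u2^4/v2)
= 2.2946122^4 / (1.867^4/20 + 1.334^4/6)
= 27.722806 / 1.1353046
v_eff = 24.4188

24.4188


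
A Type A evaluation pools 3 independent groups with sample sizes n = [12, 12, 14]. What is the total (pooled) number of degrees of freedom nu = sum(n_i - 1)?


nu = sum_i (n_i - 1)
nu = ((12 - 1) + (12 - 1) + (14 - 1))
nu = 11 + 11 + 13
nu = 35

35


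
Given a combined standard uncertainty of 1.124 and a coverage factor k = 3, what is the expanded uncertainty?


U = k * uc
U = 3 * 1.124
U = 3.3720

3.3720


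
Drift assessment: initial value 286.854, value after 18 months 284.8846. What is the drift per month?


rate = (v2 - v1) / months
= (284.8846 - 286.854) / 18
= -1.9694 / 18
= -0.1094

-0.1094


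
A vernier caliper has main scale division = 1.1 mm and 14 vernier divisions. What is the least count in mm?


LC = MSD / n_div
= 1.1 / 14
= 0.0786

0.0786


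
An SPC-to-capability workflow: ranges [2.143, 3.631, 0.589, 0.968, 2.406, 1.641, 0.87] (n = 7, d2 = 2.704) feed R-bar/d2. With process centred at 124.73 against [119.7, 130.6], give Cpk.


R_bar = (2.143 + 3.631 + 0.589 + 0.968 + 2.406 + 1.641 + 0.87) / 7 = 1.7497143
sigma = R_bar / d2 = 1.7497143 / 2.704 = 0.64708369
Cp = (USL - LSL)/(6*sigma) = (130.6 - 119.7)/(6*0.64708369) = 2.8075
Cpu = (130.6 - 124.73)/(3*0.64708369) = 3.0238
Cpl = (124.73 - 119.7)/(3*0.64708369) = 2.5911
Cpk = min(Cpu, Cpl) = 2.5911

2.5911


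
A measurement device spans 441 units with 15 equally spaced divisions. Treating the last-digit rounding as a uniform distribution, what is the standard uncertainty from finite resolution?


resolution = range / divisions
resolution = 441 / 15 = 29.4
u_res = resolution / (2*sqrt(3))
u_res = 29.4 / 3.4641016
u_res = 8.4870

8.4870


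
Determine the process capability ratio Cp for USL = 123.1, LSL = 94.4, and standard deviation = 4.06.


Cp = (USL - LSL) / (6 * sigma)
= (123.1 - 94.4) / (6 * 4.06)
= 28.7000 / 24.3600
= 1.1782

1.1782


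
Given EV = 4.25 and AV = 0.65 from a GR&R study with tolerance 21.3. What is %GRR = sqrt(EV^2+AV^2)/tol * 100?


GRR = sqrt(EV^2 + AV^2) = sqrt(4.25^2 + 0.65^2) = 4.2994186
%GRR = GRR / tol * 100 = 4.2994186 / 21.3 * 100
%GRR = 20.1851

20.1851


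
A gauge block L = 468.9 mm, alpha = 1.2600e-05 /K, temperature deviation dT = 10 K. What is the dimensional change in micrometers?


dL = L * alpha * dT
= 468.9 * 1.2600e-05 * 10
= 0.0590814 mm
dL_um = 0.0590814 * 1000 = 59.0814 um

59.0814


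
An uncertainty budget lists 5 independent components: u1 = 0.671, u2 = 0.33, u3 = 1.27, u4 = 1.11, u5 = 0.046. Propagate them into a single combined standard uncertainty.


uc = sqrt(0.671^2 + 0.33^2 + 1.27^2 + 1.11^2 + 0.046^2)
uc = sqrt(3.406257)
uc = 1.8456

1.8456


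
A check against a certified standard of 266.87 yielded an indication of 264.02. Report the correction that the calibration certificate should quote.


Correction = standard - reading
= 266.87 - 264.02
= 2.8500

2.8500


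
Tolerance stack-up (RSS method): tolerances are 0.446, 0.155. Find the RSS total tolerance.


RSS = sqrt(0.446^2 + 0.155^2)
= sqrt(0.222941)
= 0.4722

0.4722


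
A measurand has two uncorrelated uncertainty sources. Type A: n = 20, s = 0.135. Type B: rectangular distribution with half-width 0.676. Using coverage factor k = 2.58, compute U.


u_A = s / sqrt(n) = 0.135 / sqrt(20) = 0.030186918
u_B = half_width / sqrt(3) = 0.676 / sqrt(3) = 0.39028878
uc = sqrt(u_A^2 + u_B^2) = sqrt(0.030186918^2 + 0.39028878^2) = 0.39145444
U = k * uc = 2.58 * 0.39145444
U = 1.0100

1.0100


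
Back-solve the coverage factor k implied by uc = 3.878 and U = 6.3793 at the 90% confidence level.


k = U / uc
k = 6.3793 / 3.878
k = 1.645

1.645


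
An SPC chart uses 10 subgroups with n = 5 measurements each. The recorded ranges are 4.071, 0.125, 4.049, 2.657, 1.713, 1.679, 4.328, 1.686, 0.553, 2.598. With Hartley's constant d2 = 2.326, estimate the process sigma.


R_bar = (4.071 + 0.125 + 4.049 + 2.657 + 1.713 + 1.679 + 4.328 + 1.686 + 0.553 + 2.598) / 10
R_bar = 23.459 / 10 = 2.3459
sigma_hat = R_bar / d2 = 2.3459 / 2.326 = 1.0086

1.0086


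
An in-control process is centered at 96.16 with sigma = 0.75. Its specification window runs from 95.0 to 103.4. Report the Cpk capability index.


Cpu = (USL - mean) / (3*sigma) = (103.4 - 96.16) / (3*0.75) = 3.2178
Cpl = (mean - LSL) / (3*sigma) = (96.16 - 95.0) / (3*0.75) = 0.5156
Cpk = min(Cpu, Cpl) = 0.5156

0.5156


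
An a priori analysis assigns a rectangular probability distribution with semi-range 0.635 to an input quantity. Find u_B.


u_B = half_width / sqrt(3)
u_B = 0.635 / 1.7320508
u_B = 0.3666

0.3666


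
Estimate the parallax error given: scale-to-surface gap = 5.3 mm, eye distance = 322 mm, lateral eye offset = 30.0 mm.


error = h * offset / d
= 5.3 * 30.0 / 322
= 0.4938

0.4938


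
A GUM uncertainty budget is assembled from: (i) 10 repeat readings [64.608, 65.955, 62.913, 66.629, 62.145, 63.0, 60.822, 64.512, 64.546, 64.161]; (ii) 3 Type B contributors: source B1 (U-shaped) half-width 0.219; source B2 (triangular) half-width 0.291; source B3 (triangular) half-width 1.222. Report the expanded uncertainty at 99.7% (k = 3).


mean = (64.608 + 65.955 + 62.913 + 66.629 + 62.145 + 63.0 + 60.822 + 64.512 + 64.546 + 64.161) / 10 = 63.9291
s = sqrt(sum((x - mean)^2)/(n-1)) = 1.743608
u_A = s / sqrt(n) = 1.743608 / sqrt(10) = 0.55137726
u_B1 = 0.219 / sqrt(2) = 0.15485639
u_B2 = 0.291 / sqrt(6) = 0.11880025
u_B3 = 1.222 / sqrt(6) = 0.49887941
uc = sqrt(0.55137726^2 + 0.15485639^2 + 0.11880025^2 + 0.49887941^2) = 0.76875975
U = k * uc = 3 * 0.76875975
U = 2.3063

2.3063


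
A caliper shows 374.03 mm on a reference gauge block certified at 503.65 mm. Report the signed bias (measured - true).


Systematic error = measured - true
= 374.03 - 503.65
= -129.6200

-129.6200


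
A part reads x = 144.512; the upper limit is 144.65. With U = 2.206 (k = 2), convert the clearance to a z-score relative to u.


u = U / k = 2.206 / 2 = 1.103
margin = |USL - x| = |144.65 - 144.512| = 0.138
z = margin / u = 0.138 / 1.103
z = 0.1251

0.1251


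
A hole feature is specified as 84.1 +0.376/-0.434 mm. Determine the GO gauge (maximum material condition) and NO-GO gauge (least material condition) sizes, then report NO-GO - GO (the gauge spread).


GO = nominal - lower_tol (smallest hole = maximum material condition)
GO = 84.1 - 0.434 = 83.666
NO-GO = nominal + upper_tol (largest hole = least material condition)
NO-GO = 84.1 + 0.376 = 84.476
spread = NO-GO - GO = 84.476 - 83.666 = 0.8100

0.8100


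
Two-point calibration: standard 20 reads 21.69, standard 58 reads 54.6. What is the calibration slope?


slope = (y2 - y1) / (x2 - x1)
= (54.6 - 21.69) / (58 - 20)
= 32.9100 / 38
= 0.8661

0.8661


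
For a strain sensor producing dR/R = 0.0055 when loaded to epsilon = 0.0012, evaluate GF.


GF = (dR/R) / epsilon
= 0.0055 / 0.0012
= 4.5833

4.5833


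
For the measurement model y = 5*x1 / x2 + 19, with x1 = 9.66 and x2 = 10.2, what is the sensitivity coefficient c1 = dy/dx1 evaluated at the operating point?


y = 5*x1 / x2 + 19
dy/dx1 = 5/x2
Evaluate at x2 = 10.2: c1 = 5 / 10.2
c1 = 0.4902

0.4902


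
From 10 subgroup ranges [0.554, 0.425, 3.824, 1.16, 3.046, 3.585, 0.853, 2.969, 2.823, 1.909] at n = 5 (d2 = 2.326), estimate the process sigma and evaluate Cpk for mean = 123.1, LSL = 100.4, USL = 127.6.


R_bar = (0.554 + 0.425 + 3.824 + 1.16 + 3.046 + 3.585 + 0.853 + 2.969 + 2.823 + 1.909) / 10 = 2.1148
sigma = R_bar / d2 = 2.1148 / 2.326 = 0.90920034
Cp = (USL - LSL)/(6*sigma) = (127.6 - 100.4)/(6*0.90920034) = 4.9861
Cpu = (127.6 - 123.1)/(3*0.90920034) = 1.6498
Cpl = (123.1 - 100.4)/(3*0.90920034) = 8.3223
Cpk = min(Cpu, Cpl) = 1.6498

1.6498


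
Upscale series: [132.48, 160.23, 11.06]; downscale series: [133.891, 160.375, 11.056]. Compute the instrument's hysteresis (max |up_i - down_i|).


|132.48 - 133.891| = 1.4110
|160.23 - 160.375| = 0.1450
|11.06 - 11.056| = 0.0040
hysteresis = max(diffs) = 1.4110

1.4110


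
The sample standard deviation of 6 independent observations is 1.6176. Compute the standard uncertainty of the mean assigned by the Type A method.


u_A = s / sqrt(n)
u_A = 1.6176 / sqrt(6)
u_A = 1.6176 / 2.4494897
u_A = 0.6604

0.6604


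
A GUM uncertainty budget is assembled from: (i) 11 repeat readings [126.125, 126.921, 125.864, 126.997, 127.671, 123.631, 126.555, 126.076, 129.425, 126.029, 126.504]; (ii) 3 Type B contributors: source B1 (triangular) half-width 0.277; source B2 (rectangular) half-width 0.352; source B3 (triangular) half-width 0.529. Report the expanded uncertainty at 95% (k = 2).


mean = (126.125 + 126.921 + 125.864 + 126.997 + 127.671 + 123.631 + 126.555 + 126.076 + 129.425 + 126.029 + 126.504) / 11 = 126.5270909
s = sqrt(sum((x - mean)^2)/(n-1)) = 1.3972825
u_A = s / sqrt(n) = 1.3972825 / sqrt(11) = 0.42129653
u_B1 = 0.277 / sqrt(6) = 0.11308478
u_B2 = 0.352 / sqrt(3) = 0.20322729
u_B3 = 0.529 / sqrt(6) = 0.21596335
uc = sqrt(0.42129653^2 + 0.11308478^2 + 0.20322729^2 + 0.21596335^2) = 0.52746605
U = k * uc = 2 * 0.52746605
U = 1.0549

1.0549


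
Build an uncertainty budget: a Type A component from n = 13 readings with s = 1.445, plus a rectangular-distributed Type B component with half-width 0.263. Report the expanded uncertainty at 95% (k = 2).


u_A = s / sqrt(n) = 1.445 / sqrt(13) = 0.40077089
u_B = half_width / sqrt(3) = 0.263 / sqrt(3) = 0.15184312
uc = sqrt(u_A^2 + u_B^2) = sqrt(0.40077089^2 + 0.15184312^2) = 0.42857163
U = k * uc = 2 * 0.42857163
U = 0.8571

0.8571


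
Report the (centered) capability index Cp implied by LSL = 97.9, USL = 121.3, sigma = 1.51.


Cp = (USL - LSL) / (6 * sigma)
= (121.3 - 97.9) / (6 * 1.51)
= 23.4000 / 9.0600
= 2.5828

2.5828
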